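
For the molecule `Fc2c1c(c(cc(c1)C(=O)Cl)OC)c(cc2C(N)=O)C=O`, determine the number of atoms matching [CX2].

0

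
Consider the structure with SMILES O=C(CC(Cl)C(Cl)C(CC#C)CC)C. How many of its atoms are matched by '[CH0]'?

2

The query [CH0] means: aliphatic carbon with no attached hydrogen.
Check the 14 heavy atoms by environment: 3× C (H2) → no; 4× C (H1) → no; 2× C (H0) → match; 1× O (H0) → no; 2× C (H3) → no; 2× Cl (H0) → no.
That gives 2 matching atoms.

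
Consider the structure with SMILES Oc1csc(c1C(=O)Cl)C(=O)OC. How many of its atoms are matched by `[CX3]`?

The query [CX3] means: C with X3: aliphatic carbon with exactly 3 total connections.
Check the 13 heavy atoms by environment: 1× s (aromatic, X2) → no; 4× c (aromatic, X3) → no; 2× O (X2) → no; 2× C (X3) → match; 2× O (X1) → no; 1× C (X4) → no; 1× Cl (X1) → no.
That gives 2 matching atoms.

2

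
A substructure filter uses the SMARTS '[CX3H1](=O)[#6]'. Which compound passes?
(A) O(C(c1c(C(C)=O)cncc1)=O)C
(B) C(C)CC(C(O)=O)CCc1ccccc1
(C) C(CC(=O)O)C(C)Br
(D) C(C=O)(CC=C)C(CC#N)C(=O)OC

[CX3H1](=O)[#6] describes an sp2 carbon with one H, double-bonded to O and single-bonded to carbon (an aldehyde).
(A) has an acetyl/ketone group (-C(=O)CH3) but the carbonyl carbon has H0 (two carbon neighbours), not H1.
(B) has a carboxylic acid group (-C(=O)OH) but the carbonyl carbon has H0 and is bonded to O, not H1.
(C) has a carboxylic acid group (-C(=O)OH) but the carbonyl carbon has H0 and is bonded to O, not H1.
(D) contains an aldehyde (-CHO), which satisfies every atom and bond constraint.
So the answer is (D).

D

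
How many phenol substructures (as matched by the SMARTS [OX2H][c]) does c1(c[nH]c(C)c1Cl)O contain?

1

[OX2H][c] is the SMARTS for a phenol: a hydroxyl oxygen attached to an aromatic carbon.
Exactly one fragment in the molecule meets all constraints, giving 1 match.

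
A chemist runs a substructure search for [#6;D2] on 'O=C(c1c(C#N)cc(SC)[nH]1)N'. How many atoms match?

2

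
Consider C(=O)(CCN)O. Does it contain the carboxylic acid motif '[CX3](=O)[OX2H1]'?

Yes

The pattern [CX3](=O)[OX2H1] describes an sp2 carbon double-bonded to O and single-bonded to an -OH oxygen — a carboxylic acid.
The molecule carries a carboxylic acid group (-C(=O)OH), whose atoms satisfy every constraint of the query, so the pattern matches.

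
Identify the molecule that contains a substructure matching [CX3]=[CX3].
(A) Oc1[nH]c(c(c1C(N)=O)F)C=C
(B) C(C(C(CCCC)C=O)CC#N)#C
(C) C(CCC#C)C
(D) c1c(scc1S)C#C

[CX3]=[CX3] describes a non-aromatic C=C double bond between two sp2 carbons (an alkene).
(A) contains a vinyl group (-CH=CH2), which satisfies every atom and bond constraint.
(B) has an ethynyl group (-C#CH) but the C-C bond is a triple bond, not a double bond.
(C) has an ethynyl group (-C#CH) but the C-C bond is a triple bond, not a double bond.
(D) has an ethynyl group (-C#CH) but the C-C bond is a triple bond, not a double bond.
So the answer is (A).

A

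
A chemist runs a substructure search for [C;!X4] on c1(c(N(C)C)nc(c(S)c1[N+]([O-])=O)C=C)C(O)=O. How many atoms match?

3

The query [C;!X4] means: aliphatic carbon that does not have four total connections.
Check the 18 heavy atoms by environment: 1× n (aromatic, X2) → no; 5× c (aromatic, X3) → no; 3× C (X3) → match; 2× O (X1) → no; 1× O (X2) → no; 1× N (charge +1, X3) → no; 1× O (charge -1, X1) → no; 1× S (X2) → no; 1× N (X3) → no; 2× C (X4) → no.
That gives 3 matching atoms.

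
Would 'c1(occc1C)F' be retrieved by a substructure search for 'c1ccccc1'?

The pattern c1ccccc1 describes six aromatic carbons in a ring — a benzene ring.
The closest candidate here is a methyl group (-CH3), but no six-membered all-carbon aromatic ring is present. No other fragment satisfies the full query, so there is no match.

No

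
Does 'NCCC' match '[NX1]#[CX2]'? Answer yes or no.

The pattern [NX1]#[CX2] describes a nitrogen triple-bonded to a two-connected carbon — a nitrile.
The closest candidate here is a primary amino group (-NH2), but the nitrogen is NX3 (three connections), not NX1 triple-bonded. No other fragment satisfies the full query, so there is no match.

No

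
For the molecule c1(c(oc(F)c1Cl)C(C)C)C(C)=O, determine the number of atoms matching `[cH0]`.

4

The query [cH0] means: aromatic carbon with no attached hydrogen (substituted or ring-fusion).
Check the 13 heavy atoms by environment: 1× o (aromatic, H0) → no; 4× c (aromatic, H0) → match; 1× F (H0) → no; 1× C (H0) → no; 1× O (H0) → no; 3× C (H3) → no; 1× C (H1) → no; 1× Cl (H0) → no.
That gives 4 matching atoms.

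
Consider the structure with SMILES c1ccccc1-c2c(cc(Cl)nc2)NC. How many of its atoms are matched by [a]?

12

Check the 15 heavy atoms by environment: 1× n (aromatic) → match; 11× c (aromatic) → match; 1× N → no; 1× C → no; 1× Cl → no.
Summing the matching environments: 1 + 11 = 12 matching atoms.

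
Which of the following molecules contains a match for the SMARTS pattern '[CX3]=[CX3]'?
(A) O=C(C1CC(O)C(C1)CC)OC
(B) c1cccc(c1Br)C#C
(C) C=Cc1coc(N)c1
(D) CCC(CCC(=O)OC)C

[CX3]=[CX3] describes a non-aromatic C=C double bond between two sp2 carbons (an alkene).
(A) has an ethyl group (-CH2CH3) but its C-C bond is a single bond between CX4 carbons, not CX3=CX3.
(B) has an ethynyl group (-C#CH) but the C-C bond is a triple bond, not a double bond.
(C) contains a vinyl group (-CH=CH2), which satisfies every atom and bond constraint.
(D) has an ethyl group (-CH2CH3) but its C-C bond is a single bond between CX4 carbons, not CX3=CX3.
So the answer is (C).

C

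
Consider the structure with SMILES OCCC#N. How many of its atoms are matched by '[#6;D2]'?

The query [#6;D2] means: any carbon bonded to exactly two heavy atoms.
Check the 5 heavy atoms by environment: 3× C (D2) → match; 1× O (D1) → no; 1× N (D1) → no.
That gives 3 matching atoms.

3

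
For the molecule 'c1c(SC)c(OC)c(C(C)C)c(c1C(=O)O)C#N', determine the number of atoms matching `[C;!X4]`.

2

The query [C;!X4] means: aliphatic carbon that does not have four total connections.
Check the 18 heavy atoms by environment: 6× c (aromatic, X3) → no; 2× O (X2) → no; 5× C (X4) → no; 1× S (X2) → no; 1× C (X2) → match; 1× N (X1) → no; 1× C (X3) → match; 1× O (X1) → no.
Summing the matching environments: 1 + 1 = 2 matching atoms.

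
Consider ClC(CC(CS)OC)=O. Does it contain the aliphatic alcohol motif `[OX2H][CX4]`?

No

The pattern [OX2H][CX4] describes a hydroxyl oxygen bound to an sp3 (X4) carbon — an aliphatic alcohol.
The closest candidate here is a methoxy ether (-OCH3), but the oxygen has H0 (ether), not H1. No other fragment satisfies the full query, so there is no match.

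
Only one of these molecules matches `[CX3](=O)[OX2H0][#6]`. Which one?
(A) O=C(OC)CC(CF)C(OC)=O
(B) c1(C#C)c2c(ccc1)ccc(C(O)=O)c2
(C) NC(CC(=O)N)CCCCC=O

[CX3](=O)[OX2H0][#6] describes a carbonyl carbon bonded to an oxygen that is itself bonded to carbon (no H on that O) (an ester).
(A) contains a methyl-ester group (-C(=O)OCH3), which satisfies every atom and bond constraint.
(B) has a carboxylic acid group (-C(=O)OH) but the singly-bonded O carries H (OX2H1, not H0).
(C) has a primary amide (-C(=O)NH2) but the carbonyl is bonded to N, not to an O-C linkage.
So the answer is (A).

A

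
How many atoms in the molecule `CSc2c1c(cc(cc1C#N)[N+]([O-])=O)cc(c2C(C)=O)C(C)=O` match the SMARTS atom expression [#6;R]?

10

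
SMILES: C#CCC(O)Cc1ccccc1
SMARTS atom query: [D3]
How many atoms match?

2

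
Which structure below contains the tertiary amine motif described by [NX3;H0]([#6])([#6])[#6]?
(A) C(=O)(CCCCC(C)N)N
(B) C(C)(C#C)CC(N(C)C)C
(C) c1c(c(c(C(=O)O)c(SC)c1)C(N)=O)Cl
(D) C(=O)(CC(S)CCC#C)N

B

[NX3;H0]([#6])([#6])[#6] describes a trivalent nitrogen with no H, bonded to three carbons (a tertiary amine).
(A) has a primary amide (-C(=O)NH2) but the amide nitrogen has H2 and only one carbon neighbour.
(B) contains a dimethylamino group (-N(CH3)2), which satisfies every atom and bond constraint.
(C) has a primary amide (-C(=O)NH2) but the amide nitrogen has H2 and only one carbon neighbour.
(D) has a primary amide (-C(=O)NH2) but the amide nitrogen has H2 and only one carbon neighbour.
So the answer is (B).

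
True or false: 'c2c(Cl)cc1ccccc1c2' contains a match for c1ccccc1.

True

The pattern c1ccccc1 describes six aromatic carbons in a ring — a benzene ring.
The required atom environment is present in the molecule, so the pattern matches.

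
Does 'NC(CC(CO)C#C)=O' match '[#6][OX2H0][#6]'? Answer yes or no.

The pattern [#6][OX2H0][#6] describes an aliphatic oxygen bridging two carbons with no H on the oxygen — an ether.
The closest candidate here is a hydroxyl group (-OH), but the oxygen has H1, not H0 bridging two carbons. No other fragment satisfies the full query, so there is no match.

No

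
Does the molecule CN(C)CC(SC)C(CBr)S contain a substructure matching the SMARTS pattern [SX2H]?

The pattern [SX2H] describes an aliphatic sulfur with two connections, one being H — a thiol.
The molecule carries a thiol (-SH), whose atoms satisfy every constraint of the query, so the pattern matches.

Yes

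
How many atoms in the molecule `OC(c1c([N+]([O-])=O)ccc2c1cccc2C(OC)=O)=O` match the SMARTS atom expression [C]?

3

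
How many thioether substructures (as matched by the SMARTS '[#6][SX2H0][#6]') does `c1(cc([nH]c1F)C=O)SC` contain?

[#6][SX2H0][#6] is the SMARTS for a thioether: an aliphatic sulfur bridging two carbons with no H on the sulfur.
Exactly one fragment in the molecule meets all constraints, giving 1 match.

1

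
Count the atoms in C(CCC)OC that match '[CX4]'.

5

The query [CX4] means: C with X4: aliphatic carbon with exactly 4 total connections (bonds + H).
Check the 6 heavy atoms by environment: 5× C (X4) → match; 1× O (X2) → no.
That gives 5 matching atoms.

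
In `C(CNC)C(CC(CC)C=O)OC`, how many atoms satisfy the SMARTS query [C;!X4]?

1

Check the 13 heavy atoms by environment: 9× C (X4) → no; 1× O (X2) → no; 1× N (X3) → no; 1× C (X3) → match; 1× O (X1) → no.
That gives 1 matching atom.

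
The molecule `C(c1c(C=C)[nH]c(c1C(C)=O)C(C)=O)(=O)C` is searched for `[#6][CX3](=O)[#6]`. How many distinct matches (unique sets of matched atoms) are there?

3

[#6][CX3](=O)[#6] is the SMARTS for a ketone: a carbonyl carbon (no H) flanked by two carbons.
The molecule carries 3 separate instances of an acetyl/ketone group (-C(=O)CH3) meeting every constraint; each maps to a distinct set of atoms, giving 3 matches.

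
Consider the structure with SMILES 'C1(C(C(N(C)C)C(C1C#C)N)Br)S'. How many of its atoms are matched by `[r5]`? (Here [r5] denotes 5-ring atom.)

5

The query [r5] means: r5 matches atoms in a five-membered ring.
Check the 13 heavy atoms by environment: 5× C (in 5-ring) → match; 2× N (acyclic) → no; 4× C (acyclic) → no; 1× Br (acyclic) → no; 1× S (acyclic) → no.
That gives 5 matching atoms.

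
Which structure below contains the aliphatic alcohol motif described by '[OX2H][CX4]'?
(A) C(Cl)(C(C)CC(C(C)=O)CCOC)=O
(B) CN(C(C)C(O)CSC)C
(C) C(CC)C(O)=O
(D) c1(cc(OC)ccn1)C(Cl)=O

B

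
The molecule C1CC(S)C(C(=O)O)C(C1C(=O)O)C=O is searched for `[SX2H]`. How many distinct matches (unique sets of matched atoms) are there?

[SX2H] is the SMARTS for a thiol: an aliphatic sulfur with two connections, one being H.
Exactly one fragment in the molecule meets all constraints, giving 1 match.

1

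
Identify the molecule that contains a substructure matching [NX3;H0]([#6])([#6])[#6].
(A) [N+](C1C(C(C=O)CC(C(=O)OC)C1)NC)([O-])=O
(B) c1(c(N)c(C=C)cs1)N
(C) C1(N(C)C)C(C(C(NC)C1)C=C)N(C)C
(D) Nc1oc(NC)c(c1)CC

C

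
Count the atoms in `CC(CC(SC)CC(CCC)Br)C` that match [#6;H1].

3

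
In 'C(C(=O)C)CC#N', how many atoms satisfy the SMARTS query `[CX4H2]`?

2

The query [CX4H2] means: sp3 carbon (X4) with exactly two hydrogens.
Check the 7 heavy atoms by environment: 2× C (H2, X4) → match; 1× C (H0, X3) → no; 1× O (H0, X1) → no; 1× C (H3, X4) → no; 1× C (H0, X2) → no; 1× N (H0, X1) → no.
That gives 2 matching atoms.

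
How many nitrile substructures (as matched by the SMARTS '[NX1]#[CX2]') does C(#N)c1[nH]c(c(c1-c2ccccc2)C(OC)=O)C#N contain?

2

[NX1]#[CX2] is the SMARTS for a nitrile: a nitrogen triple-bonded to a two-connected carbon.
The molecule carries 2 separate instances of a nitrile (-C#N) meeting every constraint; each maps to a distinct set of atoms, giving 2 matches.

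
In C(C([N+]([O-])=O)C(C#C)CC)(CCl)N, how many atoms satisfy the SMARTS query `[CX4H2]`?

Check the 13 heavy atoms by environment: 1× C (H3, X4) → no; 2× C (H2, X4) → match; 3× C (H1, X4) → no; 1× N (charge +1, H0, X3) → no; 1× O (charge -1, H0, X1) → no; 1× O (H0, X1) → no; 1× C (H0, X2) → no; 1× C (H1, X2) → no; 1× N (H2, X3) → no; 1× Cl (H0, X1) → no.
That gives 2 matching atoms.

2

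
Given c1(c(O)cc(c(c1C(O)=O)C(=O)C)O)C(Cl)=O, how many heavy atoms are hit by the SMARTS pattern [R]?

The query [R] means: R matches any atom that is part of a ring.
Check the 17 heavy atoms by environment: 6× c (aromatic, in 6-ring) → match; 6× O (acyclic) → no; 4× C (acyclic) → no; 1× Cl (acyclic) → no.
That gives 6 matching atoms.

6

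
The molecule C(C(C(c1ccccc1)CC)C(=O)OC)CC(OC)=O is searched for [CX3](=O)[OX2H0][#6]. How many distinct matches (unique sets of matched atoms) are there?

[CX3](=O)[OX2H0][#6] is the SMARTS for an ester: a carbonyl carbon bonded to an oxygen that is itself bonded to carbon (no H on that O).
The molecule carries 2 separate instances of a methyl-ester group (-C(=O)OCH3) meeting every constraint; each maps to a distinct set of atoms, giving 2 matches.

2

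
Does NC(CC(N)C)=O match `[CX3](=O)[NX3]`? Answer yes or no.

Yes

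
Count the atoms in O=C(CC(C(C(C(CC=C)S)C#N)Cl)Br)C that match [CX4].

7

The query [CX4] means: C with X4: aliphatic carbon with exactly 4 total connections (bonds + H).
Check the 16 heavy atoms by environment: 7× C (X4) → match; 3× C (X3) → no; 1× Cl (X1) → no; 1× C (X2) → no; 1× N (X1) → no; 1× S (X2) → no; 1× O (X1) → no; 1× Br (X1) → no.
That gives 7 matching atoms.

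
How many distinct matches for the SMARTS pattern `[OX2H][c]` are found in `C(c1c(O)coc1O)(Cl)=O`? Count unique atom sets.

2

[OX2H][c] is the SMARTS for a phenol: a hydroxyl oxygen attached to an aromatic carbon.
The molecule carries 2 separate instances of a hydroxyl group (-OH) meeting every constraint; each maps to a distinct set of atoms, giving 2 matches.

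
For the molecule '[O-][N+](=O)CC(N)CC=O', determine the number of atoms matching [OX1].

Check the 9 heavy atoms by environment: 3× C (X4) → no; 1× N (X3) → no; 1× C (X3) → no; 2× O (X1) → match; 1× N (charge +1, X3) → no; 1× O (charge -1, X1) → match.
Summing the matching environments: 2 + 1 = 3 matching atoms.

3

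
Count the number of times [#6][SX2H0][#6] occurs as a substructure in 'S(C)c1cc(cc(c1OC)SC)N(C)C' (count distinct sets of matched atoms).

[#6][SX2H0][#6] is the SMARTS for a thioether: an aliphatic sulfur bridging two carbons with no H on the sulfur.
The molecule carries 2 separate instances of a methylthio ether (-SCH3) meeting every constraint; each maps to a distinct set of atoms, giving 2 matches.

2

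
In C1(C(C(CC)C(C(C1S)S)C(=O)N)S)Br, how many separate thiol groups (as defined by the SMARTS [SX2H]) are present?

3

[SX2H] is the SMARTS for a thiol: an aliphatic sulfur with two connections, one being H.
The molecule carries 3 separate instances of a thiol (-SH) meeting every constraint; each maps to a distinct set of atoms, giving 3 matches.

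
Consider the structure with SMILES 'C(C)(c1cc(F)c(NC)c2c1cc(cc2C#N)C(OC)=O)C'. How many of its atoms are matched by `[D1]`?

The query [D1] means: atom with exactly one heavy-atom neighbour (degree 1).
Check the 22 heavy atoms by environment: 7× c (aromatic, D3) → no; 3× c (aromatic, D2) → no; 1× F (D1) → match; 1× N (D2) → no; 4× C (D1) → match; 1× C (D2) → no; 1× N (D1) → match; 2× C (D3) → no; 1× O (D1) → match; 1× O (D2) → no.
Summing the matching environments: 1 + 4 + 1 + 1 = 7 matching atoms.

7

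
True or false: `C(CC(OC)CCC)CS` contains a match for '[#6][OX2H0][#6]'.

The pattern [#6][OX2H0][#6] describes an aliphatic oxygen bridging two carbons with no H on the oxygen — an ether.
The molecule carries a methoxy ether (-OCH3), whose atoms satisfy every constraint of the query, so the pattern matches.

True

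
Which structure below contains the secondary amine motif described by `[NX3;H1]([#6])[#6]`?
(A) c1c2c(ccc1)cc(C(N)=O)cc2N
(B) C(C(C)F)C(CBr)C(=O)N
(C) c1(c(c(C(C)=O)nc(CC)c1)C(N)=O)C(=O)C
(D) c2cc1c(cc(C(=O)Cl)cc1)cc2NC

[NX3;H1]([#6])[#6] describes a trivalent nitrogen with one H, bonded to two carbons (a secondary amine).
(A) has a primary amino group (-NH2) but the nitrogen has H2 and only one carbon neighbour.
(B) has a primary amide (-C(=O)NH2) but the -C(=O)NH2 nitrogen has H2, not H1.
(C) has a primary amide (-C(=O)NH2) but the -C(=O)NH2 nitrogen has H2, not H1.
(D) contains an N-methylamino group (-NHCH3), which satisfies every atom and bond constraint.
So the answer is (D).

D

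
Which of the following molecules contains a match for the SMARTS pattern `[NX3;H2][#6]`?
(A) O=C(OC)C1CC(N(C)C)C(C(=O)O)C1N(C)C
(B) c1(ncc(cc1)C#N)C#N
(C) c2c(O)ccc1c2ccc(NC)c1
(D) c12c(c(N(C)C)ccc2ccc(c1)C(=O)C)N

[NX3;H2][#6] describes a trivalent nitrogen with two H attached to carbon (a primary amine).
(A) has a dimethylamino group (-N(CH3)2) but the nitrogen has H0, not H2.
(B) has a nitrile (-C#N) but the nitrogen is NX1 (triple-bonded), not NX3 with two H.
(C) has an N-methylamino group (-NHCH3) but the nitrogen bears two carbons and only one H (H1), not H2.
(D) contains a primary amino group (-NH2), which satisfies every atom and bond constraint.
So the answer is (D).

D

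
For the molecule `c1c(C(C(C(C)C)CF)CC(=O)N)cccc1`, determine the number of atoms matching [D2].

7

Check the 17 heavy atoms by environment: 2× C (D2) → match; 4× C (D3) → no; 2× C (D1) → no; 1× c (aromatic, D3) → no; 5× c (aromatic, D2) → match; 1× F (D1) → no; 1× O (D1) → no; 1× N (D1) → no.
Summing the matching environments: 2 + 5 = 7 matching atoms.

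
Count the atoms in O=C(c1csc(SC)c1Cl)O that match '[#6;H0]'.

4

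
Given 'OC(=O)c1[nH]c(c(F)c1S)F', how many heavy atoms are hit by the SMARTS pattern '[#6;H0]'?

Check the 11 heavy atoms by environment: 1× n (aromatic, H1) → no; 4× c (aromatic, H0) → match; 1× S (H1) → no; 1× C (H0) → match; 1× O (H0) → no; 1× O (H1) → no; 2× F (H0) → no.
Summing the matching environments: 4 + 1 = 5 matching atoms.

5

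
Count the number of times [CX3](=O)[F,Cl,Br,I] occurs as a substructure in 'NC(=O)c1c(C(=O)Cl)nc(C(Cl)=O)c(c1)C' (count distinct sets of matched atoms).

[CX3](=O)[F,Cl,Br,I] is the SMARTS for an acyl halide: a carbonyl carbon bonded to a halogen.
The molecule carries 2 separate instances of an acyl chloride (-C(=O)Cl) meeting every constraint; each maps to a distinct set of atoms, giving 2 matches.

2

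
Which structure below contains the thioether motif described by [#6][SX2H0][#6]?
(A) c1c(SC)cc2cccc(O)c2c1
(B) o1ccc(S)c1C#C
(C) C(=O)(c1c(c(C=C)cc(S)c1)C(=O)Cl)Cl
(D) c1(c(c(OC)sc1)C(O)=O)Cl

A

[#6][SX2H0][#6] describes an aliphatic sulfur bridging two carbons with no H on the sulfur (a thioether).
(A) contains a methylthio ether (-SCH3), which satisfies every atom and bond constraint.
(B) has a thiol (-SH) but the sulfur has H1, not H0 bridging two carbons.
(C) has a thiol (-SH) but the sulfur has H1, not H0 bridging two carbons.
(D) has a methoxy ether (-OCH3) but the bridging atom is O, not S.
So the answer is (A).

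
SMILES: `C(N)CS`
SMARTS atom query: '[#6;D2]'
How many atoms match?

2

Check the 4 heavy atoms by environment: 2× C (D2) → match; 1× N (D1) → no; 1× S (D1) → no.
That gives 2 matching atoms.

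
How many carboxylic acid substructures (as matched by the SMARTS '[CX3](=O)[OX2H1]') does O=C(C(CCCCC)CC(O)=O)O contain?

[CX3](=O)[OX2H1] is the SMARTS for a carboxylic acid: an sp2 carbon double-bonded to O and single-bonded to an -OH oxygen.
The molecule carries 2 separate instances of a carboxylic acid group (-C(=O)OH) meeting every constraint; each maps to a distinct set of atoms, giving 2 matches.

2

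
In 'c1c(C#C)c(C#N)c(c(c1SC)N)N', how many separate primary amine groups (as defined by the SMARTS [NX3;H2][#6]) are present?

[NX3;H2][#6] is the SMARTS for a primary amine: a trivalent nitrogen with two H attached to carbon.
The molecule carries 2 separate instances of a primary amino group (-NH2) meeting every constraint; each maps to a distinct set of atoms, giving 2 matches.

2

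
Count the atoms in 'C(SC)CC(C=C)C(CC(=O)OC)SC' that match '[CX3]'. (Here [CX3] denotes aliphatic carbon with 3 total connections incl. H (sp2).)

3

Check the 15 heavy atoms by environment: 8× C (X4) → no; 2× S (X2) → no; 3× C (X3) → match; 1× O (X1) → no; 1× O (X2) → no.
That gives 3 matching atoms.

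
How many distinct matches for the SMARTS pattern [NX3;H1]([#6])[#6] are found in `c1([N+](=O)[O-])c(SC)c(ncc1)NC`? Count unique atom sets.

[NX3;H1]([#6])[#6] is the SMARTS for a secondary amine: a trivalent nitrogen with one H, bonded to two carbons.
Exactly one fragment in the molecule meets all constraints, giving 1 match.

1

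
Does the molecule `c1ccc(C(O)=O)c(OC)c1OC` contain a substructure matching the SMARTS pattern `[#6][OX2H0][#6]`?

The pattern [#6][OX2H0][#6] describes an aliphatic oxygen bridging two carbons with no H on the oxygen — an ether.
The molecule carries a methoxy ether (-OCH3), whose atoms satisfy every constraint of the query, so the pattern matches.

Yes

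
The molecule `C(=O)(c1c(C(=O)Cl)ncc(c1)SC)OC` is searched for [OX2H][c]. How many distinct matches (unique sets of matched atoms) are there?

[OX2H][c] is the SMARTS for a phenol: a hydroxyl oxygen attached to an aromatic carbon.
No fragment in the molecule satisfies every constraint, giving 0 matches.

0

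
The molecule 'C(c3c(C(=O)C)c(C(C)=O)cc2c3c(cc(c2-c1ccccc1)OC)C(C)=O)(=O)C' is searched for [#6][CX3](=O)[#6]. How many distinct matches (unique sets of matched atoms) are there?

4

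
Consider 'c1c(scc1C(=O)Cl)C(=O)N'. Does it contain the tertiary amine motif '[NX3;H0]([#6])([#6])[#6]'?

The pattern [NX3;H0]([#6])([#6])[#6] describes a trivalent nitrogen with no H, bonded to three carbons — a tertiary amine.
The closest candidate here is a primary amide (-C(=O)NH2), but the amide nitrogen has H2 and only one carbon neighbour. No other fragment satisfies the full query, so there is no match.

No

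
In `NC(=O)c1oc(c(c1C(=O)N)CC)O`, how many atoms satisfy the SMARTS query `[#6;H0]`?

The query [#6;H0] means: any carbon with no attached hydrogen.
Check the 14 heavy atoms by environment: 1× o (aromatic, H0) → no; 4× c (aromatic, H0) → match; 2× C (H0) → match; 2× O (H0) → no; 2× N (H2) → no; 1× O (H1) → no; 1× C (H2) → no; 1× C (H3) → no.
Summing the matching environments: 4 + 2 = 6 matching atoms.

6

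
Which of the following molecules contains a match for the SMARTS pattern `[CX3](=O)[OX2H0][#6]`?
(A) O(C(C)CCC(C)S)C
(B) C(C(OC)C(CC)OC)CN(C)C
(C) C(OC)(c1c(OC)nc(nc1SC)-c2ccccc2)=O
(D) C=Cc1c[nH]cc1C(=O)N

C

[CX3](=O)[OX2H0][#6] describes a carbonyl carbon bonded to an oxygen that is itself bonded to carbon (no H on that O) (an ester).
(A) has a methoxy ether (-OCH3) but the ether oxygen is not adjacent to a C=O carbon.
(B) has a methoxy ether (-OCH3) but the ether oxygen is not adjacent to a C=O carbon.
(C) contains a methyl-ester group (-C(=O)OCH3), which satisfies every atom and bond constraint.
(D) has a primary amide (-C(=O)NH2) but the carbonyl is bonded to N, not to an O-C linkage.
So the answer is (C).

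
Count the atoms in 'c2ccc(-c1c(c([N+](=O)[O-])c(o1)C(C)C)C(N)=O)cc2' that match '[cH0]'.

5

The query [cH0] means: aromatic carbon with no attached hydrogen (substituted or ring-fusion).
Check the 20 heavy atoms by environment: 1× o (aromatic, H0) → no; 5× c (aromatic, H0) → match; 5× c (aromatic, H1) → no; 1× C (H0) → no; 2× O (H0) → no; 1× N (H2) → no; 1× C (H1) → no; 2× C (H3) → no; 1× N (charge +1, H0) → no; 1× O (charge -1, H0) → no.
That gives 5 matching atoms.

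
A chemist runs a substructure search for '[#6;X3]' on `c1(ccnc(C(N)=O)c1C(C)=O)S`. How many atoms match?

7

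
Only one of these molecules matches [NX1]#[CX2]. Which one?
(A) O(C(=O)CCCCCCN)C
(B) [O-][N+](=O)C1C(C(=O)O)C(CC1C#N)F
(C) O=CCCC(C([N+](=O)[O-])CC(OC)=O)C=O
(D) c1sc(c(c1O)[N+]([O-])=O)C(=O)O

[NX1]#[CX2] describes a nitrogen triple-bonded to a two-connected carbon (a nitrile).
(A) has a primary amino group (-NH2) but the nitrogen is NX3 (three connections), not NX1 triple-bonded.
(B) contains a nitrile (-C#N), which satisfies every atom and bond constraint.
(C) has a nitro group (-[N+](=O)[O-]) but there is no C#N triple bond.
(D) has a nitro group (-[N+](=O)[O-]) but there is no C#N triple bond.
So the answer is (B).

B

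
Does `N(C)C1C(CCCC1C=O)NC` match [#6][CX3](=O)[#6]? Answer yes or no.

The pattern [#6][CX3](=O)[#6] describes a carbonyl carbon (no H) flanked by two carbons — a ketone.
The closest candidate here is an aldehyde (-CHO), but the carbonyl carbon has H1, so it is not flanked by two carbons. No other fragment satisfies the full query, so there is no match.

No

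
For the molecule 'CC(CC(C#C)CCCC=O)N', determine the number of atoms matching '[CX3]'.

The query [CX3] means: C with X3: aliphatic carbon with exactly 3 total connections.
Check the 12 heavy atoms by environment: 7× C (X4) → no; 2× C (X2) → no; 1× C (X3) → match; 1× O (X1) → no; 1× N (X3) → no.
That gives 1 matching atom.

1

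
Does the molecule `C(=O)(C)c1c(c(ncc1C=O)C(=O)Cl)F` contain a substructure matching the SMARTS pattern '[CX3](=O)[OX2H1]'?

The pattern [CX3](=O)[OX2H1] describes an sp2 carbon double-bonded to O and single-bonded to an -OH oxygen — a carboxylic acid.
The closest candidate here is an aldehyde (-CHO), but there is no singly-bonded oxygen on the carbonyl carbon. No other fragment satisfies the full query, so there is no match.

No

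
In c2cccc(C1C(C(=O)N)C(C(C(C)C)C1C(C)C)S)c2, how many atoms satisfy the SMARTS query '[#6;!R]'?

7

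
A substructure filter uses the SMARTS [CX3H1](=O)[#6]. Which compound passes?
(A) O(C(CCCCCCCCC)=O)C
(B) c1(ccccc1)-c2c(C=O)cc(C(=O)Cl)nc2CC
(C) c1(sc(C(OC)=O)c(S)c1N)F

B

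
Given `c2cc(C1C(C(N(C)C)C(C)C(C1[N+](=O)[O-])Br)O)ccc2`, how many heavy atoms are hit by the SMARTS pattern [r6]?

12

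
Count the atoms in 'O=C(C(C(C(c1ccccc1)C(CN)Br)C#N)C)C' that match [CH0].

2

The query [CH0] means: aliphatic carbon with no attached hydrogen.
Check the 19 heavy atoms by environment: 1× C (H2) → no; 4× C (H1) → no; 2× C (H3) → no; 1× c (aromatic, H0) → no; 5× c (aromatic, H1) → no; 2× C (H0) → match; 1× N (H0) → no; 1× N (H2) → no; 1× Br (H0) → no; 1× O (H0) → no.
That gives 2 matching atoms.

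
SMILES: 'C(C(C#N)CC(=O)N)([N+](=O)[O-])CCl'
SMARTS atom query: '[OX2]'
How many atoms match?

The query [OX2] means: aliphatic oxygen with two total connections — ether, hydroxyl, or ester single-bond O.
Check the 13 heavy atoms by environment: 4× C (X4) → no; 1× N (charge +1, X3) → no; 1× O (charge -1, X1) → no; 2× O (X1) → no; 1× C (X2) → no; 1× N (X1) → no; 1× C (X3) → no; 1× N (X3) → no; 1× Cl (X1) → no.
No environment satisfies the query, so 0 matching atoms.

0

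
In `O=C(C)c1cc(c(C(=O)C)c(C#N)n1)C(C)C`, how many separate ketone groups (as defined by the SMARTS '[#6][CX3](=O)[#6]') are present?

[#6][CX3](=O)[#6] is the SMARTS for a ketone: a carbonyl carbon (no H) flanked by two carbons.
The molecule carries 2 separate instances of an acetyl/ketone group (-C(=O)CH3) meeting every constraint; each maps to a distinct set of atoms, giving 2 matches.

2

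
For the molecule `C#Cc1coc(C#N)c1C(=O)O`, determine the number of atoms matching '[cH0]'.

3

Check the 12 heavy atoms by environment: 1× o (aromatic, H0) → no; 3× c (aromatic, H0) → match; 1× c (aromatic, H1) → no; 3× C (H0) → no; 1× N (H0) → no; 1× C (H1) → no; 1× O (H0) → no; 1× O (H1) → no.
That gives 3 matching atoms.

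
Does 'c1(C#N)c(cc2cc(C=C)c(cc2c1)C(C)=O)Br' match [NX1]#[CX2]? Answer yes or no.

The pattern [NX1]#[CX2] describes a nitrogen triple-bonded to a two-connected carbon — a nitrile.
The molecule carries a nitrile (-C#N), whose atoms satisfy every constraint of the query, so the pattern matches.

Yes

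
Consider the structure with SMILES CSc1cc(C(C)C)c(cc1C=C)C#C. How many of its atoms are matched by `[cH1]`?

2

The query [cH1] means: aromatic carbon bearing exactly one hydrogen.
Check the 15 heavy atoms by environment: 4× c (aromatic, H0) → no; 2× c (aromatic, H1) → match; 1× C (H0) → no; 3× C (H1) → no; 3× C (H3) → no; 1× S (H0) → no; 1× C (H2) → no.
That gives 2 matching atoms.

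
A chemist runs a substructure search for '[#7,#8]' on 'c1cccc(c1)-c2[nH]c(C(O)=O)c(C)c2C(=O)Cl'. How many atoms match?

Check the 18 heavy atoms by environment: 1× n (aromatic) → match; 10× c (aromatic) → no; 3× C → no; 3× O → match; 1× Cl → no.
Summing the matching environments: 1 + 3 = 4 matching atoms.

4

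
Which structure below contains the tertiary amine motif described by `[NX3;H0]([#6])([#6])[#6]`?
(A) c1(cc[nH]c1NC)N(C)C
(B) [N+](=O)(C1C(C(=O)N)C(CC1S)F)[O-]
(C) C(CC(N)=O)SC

A

[NX3;H0]([#6])([#6])[#6] describes a trivalent nitrogen with no H, bonded to three carbons (a tertiary amine).
(A) contains a dimethylamino group (-N(CH3)2), which satisfies every atom and bond constraint.
(B) has a primary amide (-C(=O)NH2) but the amide nitrogen has H2 and only one carbon neighbour.
(C) has a primary amide (-C(=O)NH2) but the amide nitrogen has H2 and only one carbon neighbour.
So the answer is (A).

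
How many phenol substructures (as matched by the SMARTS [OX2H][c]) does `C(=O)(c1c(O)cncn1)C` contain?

[OX2H][c] is the SMARTS for a phenol: a hydroxyl oxygen attached to an aromatic carbon.
Exactly one fragment in the molecule meets all constraints, giving 1 match.

1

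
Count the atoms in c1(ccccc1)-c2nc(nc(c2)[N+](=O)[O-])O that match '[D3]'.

The query [D3] means: atom with exactly three heavy-atom neighbours.
Check the 16 heavy atoms by environment: 2× n (aromatic, D2) → no; 4× c (aromatic, D3) → match; 6× c (aromatic, D2) → no; 1× N (charge +1, D3) → match; 1× O (charge -1, D1) → no; 2× O (D1) → no.
Summing the matching environments: 4 + 1 = 5 matching atoms.

5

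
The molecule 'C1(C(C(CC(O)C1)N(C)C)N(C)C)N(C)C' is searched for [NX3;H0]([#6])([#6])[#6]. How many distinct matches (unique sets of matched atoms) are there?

3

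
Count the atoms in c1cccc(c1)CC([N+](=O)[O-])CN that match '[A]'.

7

Check the 13 heavy atoms by environment: 3× C → match; 1× N (charge +1) → match; 1× O (charge -1) → match; 1× O → match; 1× N → match; 6× c (aromatic) → no.
Summing the matching environments: 3 + 1 + 1 + 1 + 1 = 7 matching atoms.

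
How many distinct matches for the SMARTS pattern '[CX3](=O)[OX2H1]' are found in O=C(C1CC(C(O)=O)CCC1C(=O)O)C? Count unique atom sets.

[CX3](=O)[OX2H1] is the SMARTS for a carboxylic acid: an sp2 carbon double-bonded to O and single-bonded to an -OH oxygen.
The molecule carries 2 separate instances of a carboxylic acid group (-C(=O)OH) meeting every constraint; each maps to a distinct set of atoms, giving 2 matches.

2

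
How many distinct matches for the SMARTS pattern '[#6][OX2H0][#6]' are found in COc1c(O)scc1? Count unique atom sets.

[#6][OX2H0][#6] is the SMARTS for an ether: an aliphatic oxygen bridging two carbons with no H on the oxygen.
Exactly one fragment in the molecule meets all constraints, giving 1 match.

1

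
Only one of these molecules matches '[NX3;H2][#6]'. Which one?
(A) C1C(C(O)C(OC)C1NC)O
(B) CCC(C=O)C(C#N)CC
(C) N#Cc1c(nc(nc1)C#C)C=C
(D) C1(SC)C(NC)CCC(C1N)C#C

D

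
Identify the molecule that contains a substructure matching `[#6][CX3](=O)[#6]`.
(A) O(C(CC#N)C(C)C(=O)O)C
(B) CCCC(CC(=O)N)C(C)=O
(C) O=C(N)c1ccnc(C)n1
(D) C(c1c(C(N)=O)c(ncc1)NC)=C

B

[#6][CX3](=O)[#6] describes a carbonyl carbon (no H) flanked by two carbons (a ketone).
(A) has a carboxylic acid group (-C(=O)OH) but one neighbour of the carbonyl carbon is O, not C.
(B) contains an acetyl/ketone group (-C(=O)CH3), which satisfies every atom and bond constraint.
(C) has a primary amide (-C(=O)NH2) but one neighbour of the carbonyl carbon is N, not C.
(D) has a primary amide (-C(=O)NH2) but one neighbour of the carbonyl carbon is N, not C.
So the answer is (B).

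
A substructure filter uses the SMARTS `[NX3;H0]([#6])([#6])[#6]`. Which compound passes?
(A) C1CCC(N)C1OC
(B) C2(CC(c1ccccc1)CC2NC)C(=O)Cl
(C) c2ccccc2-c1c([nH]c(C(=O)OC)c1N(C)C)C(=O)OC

[NX3;H0]([#6])([#6])[#6] describes a trivalent nitrogen with no H, bonded to three carbons (a tertiary amine).
(A) has a primary amino group (-NH2) but the nitrogen has H2, not H0 with three carbons.
(B) has an N-methylamino group (-NHCH3) but the nitrogen still has one H (H1), not H0.
(C) contains a dimethylamino group (-N(CH3)2), which satisfies every atom and bond constraint.
So the answer is (C).

C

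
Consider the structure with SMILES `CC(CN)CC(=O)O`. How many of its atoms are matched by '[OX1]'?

The query [OX1] means: aliphatic oxygen with one total connection — typically a carbonyl =O or an oxide.
Check the 8 heavy atoms by environment: 4× C (X4) → no; 1× C (X3) → no; 1× O (X1) → match; 1× O (X2) → no; 1× N (X3) → no.
That gives 1 matching atom.

1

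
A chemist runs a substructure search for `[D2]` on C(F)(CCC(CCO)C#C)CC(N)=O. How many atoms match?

The query [D2] means: atom with exactly two heavy-atom neighbours.
Check the 14 heavy atoms by environment: 6× C (D2) → match; 3× C (D3) → no; 1× C (D1) → no; 1× F (D1) → no; 2× O (D1) → no; 1× N (D1) → no.
That gives 6 matching atoms.

6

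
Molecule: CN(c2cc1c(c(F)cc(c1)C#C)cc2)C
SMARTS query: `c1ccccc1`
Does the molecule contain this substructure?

The pattern c1ccccc1 describes six aromatic carbons in a ring — a benzene ring.
The required atom environment is present in the molecule, so the pattern matches.

Yes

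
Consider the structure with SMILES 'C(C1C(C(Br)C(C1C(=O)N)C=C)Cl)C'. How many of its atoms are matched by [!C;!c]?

The query [!C;!c] means: neither aliphatic nor aromatic carbon — same as [!#6].
Check the 14 heavy atoms by environment: 10× C → no; 1× Br → match; 1× Cl → match; 1× O → match; 1× N → match.
Summing the matching environments: 1 + 1 + 1 + 1 = 4 matching atoms.

4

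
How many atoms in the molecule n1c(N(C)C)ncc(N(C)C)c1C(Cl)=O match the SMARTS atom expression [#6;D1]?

4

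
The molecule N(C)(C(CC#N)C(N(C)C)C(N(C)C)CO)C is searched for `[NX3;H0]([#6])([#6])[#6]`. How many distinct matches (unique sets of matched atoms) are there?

3

[NX3;H0]([#6])([#6])[#6] is the SMARTS for a tertiary amine: a trivalent nitrogen with no H, bonded to three carbons.
The molecule carries 3 separate instances of a dimethylamino group (-N(CH3)2) meeting every constraint; each maps to a distinct set of atoms, giving 3 matches.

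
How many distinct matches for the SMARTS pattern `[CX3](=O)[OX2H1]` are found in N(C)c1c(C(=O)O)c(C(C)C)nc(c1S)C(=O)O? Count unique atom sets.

2

[CX3](=O)[OX2H1] is the SMARTS for a carboxylic acid: an sp2 carbon double-bonded to O and single-bonded to an -OH oxygen.
The molecule carries 2 separate instances of a carboxylic acid group (-C(=O)OH) meeting every constraint; each maps to a distinct set of atoms, giving 2 matches.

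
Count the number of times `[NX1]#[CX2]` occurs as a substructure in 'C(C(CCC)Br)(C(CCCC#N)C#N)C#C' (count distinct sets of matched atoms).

2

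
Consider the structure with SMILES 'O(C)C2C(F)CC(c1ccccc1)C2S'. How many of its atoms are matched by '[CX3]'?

0

The query [CX3] means: C with X3: aliphatic carbon with exactly 3 total connections.
Check the 15 heavy atoms by environment: 6× C (X4) → no; 1× F (X1) → no; 1× O (X2) → no; 6× c (aromatic, X3) → no; 1× S (X2) → no.
No environment satisfies the query, so 0 matching atoms.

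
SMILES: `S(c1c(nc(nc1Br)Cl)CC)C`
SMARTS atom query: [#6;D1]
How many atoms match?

2

The query [#6;D1] means: carbon bonded to exactly one heavy atom.
Check the 12 heavy atoms by environment: 2× n (aromatic, D2) → no; 4× c (aromatic, D3) → no; 1× Cl (D1) → no; 1× Br (D1) → no; 1× S (D2) → no; 2× C (D1) → match; 1× C (D2) → no.
That gives 2 matching atoms.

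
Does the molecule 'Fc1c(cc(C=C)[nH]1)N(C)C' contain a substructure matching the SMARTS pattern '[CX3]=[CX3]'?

Yes

The pattern [CX3]=[CX3] describes a non-aromatic C=C double bond between two sp2 carbons — an alkene.
The molecule carries a vinyl group (-CH=CH2), whose atoms satisfy every constraint of the query, so the pattern matches.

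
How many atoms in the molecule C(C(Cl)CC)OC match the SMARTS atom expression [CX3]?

0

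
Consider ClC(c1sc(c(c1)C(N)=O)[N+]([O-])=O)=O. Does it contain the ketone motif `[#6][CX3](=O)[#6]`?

No

The pattern [#6][CX3](=O)[#6] describes a carbonyl carbon (no H) flanked by two carbons — a ketone.
The closest candidate here is a primary amide (-C(=O)NH2), but one neighbour of the carbonyl carbon is N, not C. No other fragment satisfies the full query, so there is no match.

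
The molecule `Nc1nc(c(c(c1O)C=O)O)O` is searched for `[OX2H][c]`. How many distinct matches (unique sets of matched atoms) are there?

3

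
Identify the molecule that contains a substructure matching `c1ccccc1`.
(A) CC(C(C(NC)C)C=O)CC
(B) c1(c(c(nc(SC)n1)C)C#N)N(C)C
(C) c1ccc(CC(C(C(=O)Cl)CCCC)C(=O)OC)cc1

C

c1ccccc1 describes six aromatic carbons in a ring (a benzene ring).
(A) has a methyl group (-CH3) but no six-membered all-carbon aromatic ring is present.
(B) has a methyl group (-CH3) but no six-membered all-carbon aromatic ring is present.
(C) contains a phenyl ring, which satisfies every atom and bond constraint.
So the answer is (C).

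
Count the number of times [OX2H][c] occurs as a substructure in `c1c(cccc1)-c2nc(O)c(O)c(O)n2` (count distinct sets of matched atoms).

3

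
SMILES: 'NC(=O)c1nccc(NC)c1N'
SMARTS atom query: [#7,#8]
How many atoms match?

5

Check the 12 heavy atoms by environment: 1× n (aromatic) → match; 5× c (aromatic) → no; 2× C → no; 1× O → match; 3× N → match.
Summing the matching environments: 1 + 1 + 3 = 5 matching atoms.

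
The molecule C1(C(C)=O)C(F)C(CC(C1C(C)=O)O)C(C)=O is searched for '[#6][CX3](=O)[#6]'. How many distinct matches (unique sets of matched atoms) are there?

3

[#6][CX3](=O)[#6] is the SMARTS for a ketone: a carbonyl carbon (no H) flanked by two carbons.
The molecule carries 3 separate instances of an acetyl/ketone group (-C(=O)CH3) meeting every constraint; each maps to a distinct set of atoms, giving 3 matches.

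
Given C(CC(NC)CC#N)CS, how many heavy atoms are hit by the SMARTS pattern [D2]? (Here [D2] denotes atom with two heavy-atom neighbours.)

6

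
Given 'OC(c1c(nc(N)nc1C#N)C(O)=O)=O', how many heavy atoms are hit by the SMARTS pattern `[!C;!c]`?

8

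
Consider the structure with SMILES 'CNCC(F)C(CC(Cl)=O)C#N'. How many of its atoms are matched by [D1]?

Check the 12 heavy atoms by environment: 3× C (D2) → no; 3× C (D3) → no; 1× N (D1) → match; 1× F (D1) → match; 1× O (D1) → match; 1× Cl (D1) → match; 1× N (D2) → no; 1× C (D1) → match.
Summing the matching environments: 1 + 1 + 1 + 1 + 1 = 5 matching atoms.

5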